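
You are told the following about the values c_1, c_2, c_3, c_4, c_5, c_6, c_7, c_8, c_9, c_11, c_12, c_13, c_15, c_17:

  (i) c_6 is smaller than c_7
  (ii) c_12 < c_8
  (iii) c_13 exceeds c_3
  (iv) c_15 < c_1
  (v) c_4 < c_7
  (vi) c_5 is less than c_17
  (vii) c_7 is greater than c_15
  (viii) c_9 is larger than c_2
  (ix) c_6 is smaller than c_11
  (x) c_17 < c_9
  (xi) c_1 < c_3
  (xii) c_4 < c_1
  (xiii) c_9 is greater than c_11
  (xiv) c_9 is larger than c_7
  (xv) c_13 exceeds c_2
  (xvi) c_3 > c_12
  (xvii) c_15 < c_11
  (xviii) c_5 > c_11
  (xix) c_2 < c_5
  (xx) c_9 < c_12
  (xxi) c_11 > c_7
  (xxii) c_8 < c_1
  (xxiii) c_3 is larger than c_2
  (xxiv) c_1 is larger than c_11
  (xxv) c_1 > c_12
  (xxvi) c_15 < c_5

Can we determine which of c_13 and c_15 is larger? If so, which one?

c_13

c_15 < c_7 and c_7 < c_11 give c_15 < c_11.
With c_11 < c_5: c_15 < c_7 < c_11 < c_5.
Then c_5 < c_17 extends the chain to c_17.
Then c_17 < c_9 extends the chain to c_9.
With c_9 < c_12: c_15 < c_7 < c_11 < c_5 < c_17 < c_9 < c_12.
Then c_12 < c_8 extends the chain to c_8.
Then c_8 < c_1 extends the chain to c_1.
With c_1 < c_3: c_15 < c_7 < c_11 < c_5 < c_17 < c_9 < c_12 < c_8 < c_1 < c_3.
Then c_3 < c_13 extends the chain to c_13.
So c_13 is larger.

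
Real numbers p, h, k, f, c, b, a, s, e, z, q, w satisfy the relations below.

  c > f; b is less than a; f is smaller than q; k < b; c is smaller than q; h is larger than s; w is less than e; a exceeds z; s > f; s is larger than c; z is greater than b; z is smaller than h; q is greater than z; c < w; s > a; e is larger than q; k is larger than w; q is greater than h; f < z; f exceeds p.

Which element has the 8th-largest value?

k

The consecutive relations fix a unique order: p < f < c < w < k < b < z < a < s < h < q < e.
The 8th largest is k.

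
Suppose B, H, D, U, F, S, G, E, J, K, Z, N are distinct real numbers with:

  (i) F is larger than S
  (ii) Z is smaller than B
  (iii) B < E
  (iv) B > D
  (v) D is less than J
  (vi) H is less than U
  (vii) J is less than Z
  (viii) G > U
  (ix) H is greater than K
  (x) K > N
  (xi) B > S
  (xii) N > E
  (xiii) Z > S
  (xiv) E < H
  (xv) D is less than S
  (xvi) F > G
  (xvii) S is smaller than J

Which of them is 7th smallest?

N

Chaining the given pairs: D < S < J < Z < B < E < N < K < H < U < G < F.
The 7th smallest is N.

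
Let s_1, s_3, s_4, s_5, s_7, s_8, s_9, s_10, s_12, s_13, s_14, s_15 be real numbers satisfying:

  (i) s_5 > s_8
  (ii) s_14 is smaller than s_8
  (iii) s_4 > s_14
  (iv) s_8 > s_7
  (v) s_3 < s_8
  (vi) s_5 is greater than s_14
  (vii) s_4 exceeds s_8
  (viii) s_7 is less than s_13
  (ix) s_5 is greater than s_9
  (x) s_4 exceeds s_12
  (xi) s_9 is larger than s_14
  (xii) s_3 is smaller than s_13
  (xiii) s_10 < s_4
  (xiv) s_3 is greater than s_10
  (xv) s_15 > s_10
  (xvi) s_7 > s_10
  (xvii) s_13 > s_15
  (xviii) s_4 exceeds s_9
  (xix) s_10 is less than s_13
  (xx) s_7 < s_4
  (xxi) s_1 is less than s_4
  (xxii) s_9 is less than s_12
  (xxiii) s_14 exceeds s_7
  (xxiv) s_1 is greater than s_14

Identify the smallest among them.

s_3 is not least since s_10 < s_3; s_7 is not least since s_10 < s_7; s_14 is not least since s_7 < s_14; s_15 is not least since s_10 < s_15; s_8 is not least since s_7 < s_8; s_13 is not least since s_15 < s_13; s_9 is not least since s_14 < s_9; s_5 is not least since s_14 < s_5; s_12 is not least since s_9 < s_12; s_1 is not least since s_14 < s_1; s_4 is not least since s_12 < s_4.
Only s_10 has nothing below it, so s_10 is the smallest.

s_10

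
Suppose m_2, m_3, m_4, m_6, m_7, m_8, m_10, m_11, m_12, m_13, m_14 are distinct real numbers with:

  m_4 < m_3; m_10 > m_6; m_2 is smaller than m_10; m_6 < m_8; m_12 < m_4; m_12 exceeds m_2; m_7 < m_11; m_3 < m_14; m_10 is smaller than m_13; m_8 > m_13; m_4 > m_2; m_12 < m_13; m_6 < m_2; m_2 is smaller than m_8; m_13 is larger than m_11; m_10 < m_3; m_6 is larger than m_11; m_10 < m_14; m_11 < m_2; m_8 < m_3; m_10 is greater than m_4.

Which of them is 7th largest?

m_12

The consecutive relations fix a unique order: m_7 < m_11 < m_6 < m_2 < m_12 < m_4 < m_10 < m_13 < m_8 < m_3 < m_14.
The 7th largest is m_12.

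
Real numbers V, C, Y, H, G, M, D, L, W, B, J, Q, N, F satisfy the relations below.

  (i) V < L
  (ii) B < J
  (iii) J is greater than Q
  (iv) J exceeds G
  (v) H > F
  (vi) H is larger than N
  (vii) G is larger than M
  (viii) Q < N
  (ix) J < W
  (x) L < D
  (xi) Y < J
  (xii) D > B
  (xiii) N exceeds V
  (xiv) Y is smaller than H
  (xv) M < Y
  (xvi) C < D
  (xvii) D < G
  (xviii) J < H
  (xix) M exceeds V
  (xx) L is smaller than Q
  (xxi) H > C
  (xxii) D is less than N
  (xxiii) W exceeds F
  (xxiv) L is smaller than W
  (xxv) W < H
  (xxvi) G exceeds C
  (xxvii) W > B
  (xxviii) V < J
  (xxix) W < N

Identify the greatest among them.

V is not greatest since V < L; L is not greatest since L < D; B is not greatest since B < W; M is not greatest since M < G; C is not greatest since C < D; Q is not greatest since Q < J; D is not greatest since D < N; G is not greatest since G < J; Y is not greatest since Y < J; J is not greatest since J < W; F is not greatest since F < W; W is not greatest since W < H; N is not greatest since N < H.
Only H has nothing above it, so H is the greatest.

H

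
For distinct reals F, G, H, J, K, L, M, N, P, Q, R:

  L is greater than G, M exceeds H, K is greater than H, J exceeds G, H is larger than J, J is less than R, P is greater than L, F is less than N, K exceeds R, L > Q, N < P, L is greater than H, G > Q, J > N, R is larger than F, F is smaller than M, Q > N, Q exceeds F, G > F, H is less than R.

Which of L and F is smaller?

Following the relations from F: F < N < Q < G < J < H < L.
So F < L; F is the smaller of the two.

F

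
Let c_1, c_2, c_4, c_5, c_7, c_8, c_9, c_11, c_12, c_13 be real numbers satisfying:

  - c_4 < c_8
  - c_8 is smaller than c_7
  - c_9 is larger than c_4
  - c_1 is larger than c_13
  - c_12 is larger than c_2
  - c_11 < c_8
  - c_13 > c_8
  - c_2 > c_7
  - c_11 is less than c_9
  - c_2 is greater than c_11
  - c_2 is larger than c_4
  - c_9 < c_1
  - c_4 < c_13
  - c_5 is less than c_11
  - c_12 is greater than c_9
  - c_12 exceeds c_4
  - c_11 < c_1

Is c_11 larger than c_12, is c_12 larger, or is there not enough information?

c_11 < c_8 and c_8 < c_7 give c_11 < c_7.
Then c_7 < c_2 extends the chain to c_2.
Then c_2 < c_12 extends the chain to c_12.
So c_12 is larger.

c_12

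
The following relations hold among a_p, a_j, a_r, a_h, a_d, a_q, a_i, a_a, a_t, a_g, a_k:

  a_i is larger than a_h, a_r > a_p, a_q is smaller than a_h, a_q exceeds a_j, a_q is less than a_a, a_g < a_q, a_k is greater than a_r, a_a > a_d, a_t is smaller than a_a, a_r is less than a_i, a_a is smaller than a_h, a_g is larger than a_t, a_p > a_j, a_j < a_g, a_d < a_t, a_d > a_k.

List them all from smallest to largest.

Each adjacent pair is fixed by a given relation: a_j < a_p; a_p < a_r; a_r < a_k; a_k < a_d; a_d < a_t; a_t < a_g; a_g < a_q; a_q < a_a; a_a < a_h; a_h < a_i. Chaining them end to end gives the full order.

a_j < a_p < a_r < a_k < a_d < a_t < a_g < a_q < a_a < a_h < a_i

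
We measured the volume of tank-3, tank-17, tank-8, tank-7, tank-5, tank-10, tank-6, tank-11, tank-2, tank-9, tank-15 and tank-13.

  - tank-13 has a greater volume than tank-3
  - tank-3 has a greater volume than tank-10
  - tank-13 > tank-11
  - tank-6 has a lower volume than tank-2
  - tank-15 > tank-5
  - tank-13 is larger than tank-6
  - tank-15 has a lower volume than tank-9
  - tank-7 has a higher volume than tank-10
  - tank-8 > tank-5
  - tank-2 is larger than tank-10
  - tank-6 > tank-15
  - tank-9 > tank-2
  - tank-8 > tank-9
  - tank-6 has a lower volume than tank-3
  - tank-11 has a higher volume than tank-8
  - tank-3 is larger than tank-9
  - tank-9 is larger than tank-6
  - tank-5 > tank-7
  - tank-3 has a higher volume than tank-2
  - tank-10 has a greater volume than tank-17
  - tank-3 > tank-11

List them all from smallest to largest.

Nothing is placed below tank-17, so it is least; from there tank-17 < tank-10; tank-10 < tank-7; tank-7 < tank-5; tank-5 < tank-15; tank-15 < tank-6; tank-6 < tank-2; tank-2 < tank-9; tank-9 < tank-8; tank-8 < tank-11; tank-11 < tank-3; tank-3 < tank-13, each given directly.

tank-17 < tank-10 < tank-7 < tank-5 < tank-15 < tank-6 < tank-2 < tank-9 < tank-8 < tank-11 < tank-3 < tank-13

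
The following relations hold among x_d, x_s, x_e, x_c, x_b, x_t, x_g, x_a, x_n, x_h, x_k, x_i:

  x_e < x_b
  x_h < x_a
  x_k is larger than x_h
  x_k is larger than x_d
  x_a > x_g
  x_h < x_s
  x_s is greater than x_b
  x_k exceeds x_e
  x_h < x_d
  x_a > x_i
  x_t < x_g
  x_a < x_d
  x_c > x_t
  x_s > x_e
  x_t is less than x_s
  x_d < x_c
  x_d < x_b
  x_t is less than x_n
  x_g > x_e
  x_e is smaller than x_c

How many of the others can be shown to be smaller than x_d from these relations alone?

From x_d the given relations immediately reach x_h, x_a.
From those, x_i, x_g — 4 in total.
From those, x_t, x_e — 6 in total.
No other element is forced below x_d by the given relations, so the count is 6.

6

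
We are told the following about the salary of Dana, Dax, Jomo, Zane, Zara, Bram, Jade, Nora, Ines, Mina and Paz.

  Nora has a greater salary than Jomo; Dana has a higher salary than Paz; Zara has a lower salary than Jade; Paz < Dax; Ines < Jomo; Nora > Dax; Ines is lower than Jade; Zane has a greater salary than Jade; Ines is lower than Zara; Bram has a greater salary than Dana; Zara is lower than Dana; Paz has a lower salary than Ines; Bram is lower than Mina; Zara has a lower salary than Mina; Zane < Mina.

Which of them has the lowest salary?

Paz

Ines is not least since Paz < Ines; Zara is not least since Ines < Zara; Dana is not least since Paz < Dana; Bram is not least since Dana < Bram; Jade is not least since Ines < Jade; Jomo is not least since Ines < Jomo; Dax is not least since Paz < Dax; Zane is not least since Jade < Zane; Mina is not least since Bram < Mina; Nora is not least since Dax < Nora.
Only Paz has nothing below it, so Paz is the lowest salary.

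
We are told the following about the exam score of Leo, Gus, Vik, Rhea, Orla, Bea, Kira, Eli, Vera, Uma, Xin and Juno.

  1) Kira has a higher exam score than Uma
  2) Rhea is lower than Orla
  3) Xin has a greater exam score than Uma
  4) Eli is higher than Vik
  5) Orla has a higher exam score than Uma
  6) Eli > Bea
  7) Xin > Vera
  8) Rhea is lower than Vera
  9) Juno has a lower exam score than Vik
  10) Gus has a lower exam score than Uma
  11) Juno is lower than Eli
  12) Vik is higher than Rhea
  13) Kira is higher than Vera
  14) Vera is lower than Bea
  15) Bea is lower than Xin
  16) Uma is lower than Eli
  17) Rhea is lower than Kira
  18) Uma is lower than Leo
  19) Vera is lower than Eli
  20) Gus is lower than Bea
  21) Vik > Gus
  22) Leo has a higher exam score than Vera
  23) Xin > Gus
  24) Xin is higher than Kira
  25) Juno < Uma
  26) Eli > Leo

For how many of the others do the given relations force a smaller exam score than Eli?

8

From Eli the given relations immediately reach Vera, Juno, Uma, Leo, Bea, Vik.
From those, Gus, Rhea — 8 in total.
Nothing else is reachable below Eli; 8 in all.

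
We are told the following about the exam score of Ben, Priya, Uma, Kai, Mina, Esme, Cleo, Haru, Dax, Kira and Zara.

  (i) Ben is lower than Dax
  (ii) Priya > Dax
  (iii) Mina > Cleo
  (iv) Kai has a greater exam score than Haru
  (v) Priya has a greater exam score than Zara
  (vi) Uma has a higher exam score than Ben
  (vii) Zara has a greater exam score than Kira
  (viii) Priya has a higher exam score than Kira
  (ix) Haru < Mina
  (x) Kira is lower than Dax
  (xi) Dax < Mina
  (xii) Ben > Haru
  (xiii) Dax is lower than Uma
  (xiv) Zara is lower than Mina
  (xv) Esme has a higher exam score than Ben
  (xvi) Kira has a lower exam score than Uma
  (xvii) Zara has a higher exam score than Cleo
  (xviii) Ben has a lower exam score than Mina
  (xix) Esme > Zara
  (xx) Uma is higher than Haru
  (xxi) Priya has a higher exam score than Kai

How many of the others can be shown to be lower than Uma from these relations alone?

4

Directly below Uma: Haru, Kira, Ben, Dax.
No other element is forced below Uma by the given relations, so the count is 4.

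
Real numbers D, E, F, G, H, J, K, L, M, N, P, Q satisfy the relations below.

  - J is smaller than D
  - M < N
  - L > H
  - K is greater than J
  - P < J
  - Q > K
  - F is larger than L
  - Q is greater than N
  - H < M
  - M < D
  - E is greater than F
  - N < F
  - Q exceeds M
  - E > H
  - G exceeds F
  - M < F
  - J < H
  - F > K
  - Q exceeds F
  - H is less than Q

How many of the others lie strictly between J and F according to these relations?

Chaining upward from J reaches: H, L, K, M, N, D, E, G, Q.
Chaining downward from F reaches: P, H, L, K, M, N.
Strictly between J and F are those in both lists: H, L, K, M, N — 5 elements.

5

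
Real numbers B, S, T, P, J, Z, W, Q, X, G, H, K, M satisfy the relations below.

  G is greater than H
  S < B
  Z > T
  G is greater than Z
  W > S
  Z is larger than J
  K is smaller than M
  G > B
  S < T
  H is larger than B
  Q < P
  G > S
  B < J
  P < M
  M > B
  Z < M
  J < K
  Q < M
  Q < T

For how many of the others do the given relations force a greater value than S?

From S the given relations immediately reach B, T, W, G.
From those, J, H, Z, M — 8 in total.
From those, K — 9 in total.
Nothing else is reachable above S; 9 in all.

9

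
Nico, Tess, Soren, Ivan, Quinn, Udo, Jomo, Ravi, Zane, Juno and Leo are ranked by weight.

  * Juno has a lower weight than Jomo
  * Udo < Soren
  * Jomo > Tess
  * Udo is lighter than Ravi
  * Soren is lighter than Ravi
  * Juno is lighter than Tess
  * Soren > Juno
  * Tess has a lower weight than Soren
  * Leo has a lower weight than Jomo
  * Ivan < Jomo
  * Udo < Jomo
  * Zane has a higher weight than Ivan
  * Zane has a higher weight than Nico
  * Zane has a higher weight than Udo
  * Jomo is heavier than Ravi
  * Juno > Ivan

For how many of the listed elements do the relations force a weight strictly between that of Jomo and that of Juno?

3

Chaining upward from Juno reaches: Tess, Soren, Ravi.
Chaining downward from Jomo reaches: Udo, Ivan, Leo, Tess, Soren, Ravi.
Strictly between Juno and Jomo are those in both lists: Tess, Soren, Ravi — 3 elements.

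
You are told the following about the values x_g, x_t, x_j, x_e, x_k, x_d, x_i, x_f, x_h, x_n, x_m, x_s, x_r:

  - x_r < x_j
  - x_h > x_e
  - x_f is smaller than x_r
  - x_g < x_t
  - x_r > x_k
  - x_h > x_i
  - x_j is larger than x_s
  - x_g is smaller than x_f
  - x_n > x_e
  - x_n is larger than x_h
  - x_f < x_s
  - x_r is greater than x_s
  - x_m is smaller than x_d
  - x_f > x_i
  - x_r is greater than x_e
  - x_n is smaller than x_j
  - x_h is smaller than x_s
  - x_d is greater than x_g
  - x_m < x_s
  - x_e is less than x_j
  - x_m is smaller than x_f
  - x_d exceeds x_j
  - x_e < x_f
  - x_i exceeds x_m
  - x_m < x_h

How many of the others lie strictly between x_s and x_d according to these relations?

2

Chaining upward from x_s reaches: x_r, x_j.
Chaining downward from x_d reaches: x_m, x_k, x_i, x_e, x_g, x_f, x_h, x_r, x_n, x_j.
Strictly between x_s and x_d are those in both lists: x_r, x_j — 2 elements.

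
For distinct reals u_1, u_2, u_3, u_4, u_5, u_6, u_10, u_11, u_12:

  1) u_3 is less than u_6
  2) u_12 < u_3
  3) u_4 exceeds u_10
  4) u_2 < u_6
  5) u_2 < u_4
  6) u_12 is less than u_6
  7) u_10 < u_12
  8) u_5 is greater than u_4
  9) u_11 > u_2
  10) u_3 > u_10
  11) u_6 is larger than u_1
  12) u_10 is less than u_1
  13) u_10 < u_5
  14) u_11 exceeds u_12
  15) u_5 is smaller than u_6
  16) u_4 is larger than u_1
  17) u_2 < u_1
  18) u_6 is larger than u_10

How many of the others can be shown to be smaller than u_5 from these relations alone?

The elements the relations force below u_5 are u_2, u_10, u_1, u_4 — no chain reaches any other.
That is 4.

4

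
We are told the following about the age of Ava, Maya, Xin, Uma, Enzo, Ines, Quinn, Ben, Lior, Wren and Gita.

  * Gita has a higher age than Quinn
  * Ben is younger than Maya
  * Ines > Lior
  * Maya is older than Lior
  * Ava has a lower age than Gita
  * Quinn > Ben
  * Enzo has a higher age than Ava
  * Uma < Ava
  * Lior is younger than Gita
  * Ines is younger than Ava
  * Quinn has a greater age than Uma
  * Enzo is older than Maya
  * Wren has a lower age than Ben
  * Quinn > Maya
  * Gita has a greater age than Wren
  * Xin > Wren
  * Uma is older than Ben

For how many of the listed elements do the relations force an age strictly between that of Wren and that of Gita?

5

Chaining upward from Wren reaches: Ben, Maya, Xin, Uma, Ava, Quinn, Enzo.
Chaining downward from Gita reaches: Ben, Lior, Ines, Maya, Uma, Ava, Quinn.
Strictly between Wren and Gita are those in both lists: Ben, Maya, Uma, Ava, Quinn — 5 elements.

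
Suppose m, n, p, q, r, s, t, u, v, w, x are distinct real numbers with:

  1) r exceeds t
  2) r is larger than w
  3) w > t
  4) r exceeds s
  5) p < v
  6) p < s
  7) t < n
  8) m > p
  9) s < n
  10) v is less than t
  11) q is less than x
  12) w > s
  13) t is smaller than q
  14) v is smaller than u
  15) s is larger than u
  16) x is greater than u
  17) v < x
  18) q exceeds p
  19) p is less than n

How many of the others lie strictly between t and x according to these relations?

1

Chaining upward from t reaches: q, w, n, r.
Chaining downward from x reaches: p, v, u, q.
Strictly between t and x are those in both lists: q — 1 element.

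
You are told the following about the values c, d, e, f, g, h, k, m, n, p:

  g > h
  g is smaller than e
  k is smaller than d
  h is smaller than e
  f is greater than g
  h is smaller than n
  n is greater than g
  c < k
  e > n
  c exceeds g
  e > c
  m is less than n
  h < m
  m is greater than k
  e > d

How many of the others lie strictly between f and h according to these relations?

Chaining upward from h reaches: g, c, k, m, d, n, e.
Chaining downward from f reaches: g.
Strictly between h and f are those in both lists: g — 1 element.

1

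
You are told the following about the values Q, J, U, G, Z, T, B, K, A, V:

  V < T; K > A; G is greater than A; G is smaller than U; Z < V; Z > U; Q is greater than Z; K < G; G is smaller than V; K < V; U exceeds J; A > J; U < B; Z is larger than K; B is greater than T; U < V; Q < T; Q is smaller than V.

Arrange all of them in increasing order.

The consecutive links are each given: J < A; A < K; K < G; G < U; U < Z; Z < Q; Q < V; V < T; T < B.

J < A < K < G < U < Z < Q < V < T < B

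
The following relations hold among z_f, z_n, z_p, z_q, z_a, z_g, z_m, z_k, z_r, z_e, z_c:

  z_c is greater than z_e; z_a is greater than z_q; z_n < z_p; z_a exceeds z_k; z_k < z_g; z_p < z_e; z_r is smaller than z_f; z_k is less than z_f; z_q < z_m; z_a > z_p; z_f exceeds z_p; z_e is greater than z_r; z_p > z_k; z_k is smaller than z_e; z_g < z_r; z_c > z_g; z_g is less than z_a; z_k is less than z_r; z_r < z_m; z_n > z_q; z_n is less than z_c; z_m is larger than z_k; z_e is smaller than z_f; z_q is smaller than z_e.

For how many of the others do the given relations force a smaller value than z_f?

7

From z_f the given relations immediately reach z_k, z_r, z_p, z_e.
From those, z_g, z_q, z_n — 7 in total.
Nothing else is reachable below z_f; 7 in all.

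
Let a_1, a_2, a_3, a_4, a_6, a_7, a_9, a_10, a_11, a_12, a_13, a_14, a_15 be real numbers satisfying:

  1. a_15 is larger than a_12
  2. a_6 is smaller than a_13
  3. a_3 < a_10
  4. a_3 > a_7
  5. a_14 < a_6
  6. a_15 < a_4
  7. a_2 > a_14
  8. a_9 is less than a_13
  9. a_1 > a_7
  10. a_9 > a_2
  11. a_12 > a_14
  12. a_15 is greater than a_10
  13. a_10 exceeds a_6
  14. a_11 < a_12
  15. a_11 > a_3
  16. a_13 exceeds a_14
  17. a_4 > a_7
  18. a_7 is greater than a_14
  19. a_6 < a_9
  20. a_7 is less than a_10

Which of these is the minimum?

a_14

Chaining upward from a_14: directly above it, a_2, a_6, a_7, a_12, a_13; then a_9, a_3, a_1, a_10, a_15, a_4; then a_11.
That covers every other element, and nothing is given below a_14, so a_14 is the minimum.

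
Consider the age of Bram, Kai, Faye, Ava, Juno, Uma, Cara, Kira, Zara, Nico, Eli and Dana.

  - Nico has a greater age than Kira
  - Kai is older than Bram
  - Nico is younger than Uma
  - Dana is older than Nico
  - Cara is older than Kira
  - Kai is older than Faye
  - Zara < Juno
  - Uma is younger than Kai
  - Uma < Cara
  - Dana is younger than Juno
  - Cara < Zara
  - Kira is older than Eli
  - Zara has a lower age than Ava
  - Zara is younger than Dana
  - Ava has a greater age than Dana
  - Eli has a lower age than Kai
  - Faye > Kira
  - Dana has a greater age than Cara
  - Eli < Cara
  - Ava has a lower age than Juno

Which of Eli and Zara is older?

Eli < Kira < Nico < Uma < Cara < Zara, by transitivity through Kira, Nico, Uma, Cara.
So Eli < Zara; Zara is the older of the two.

Zara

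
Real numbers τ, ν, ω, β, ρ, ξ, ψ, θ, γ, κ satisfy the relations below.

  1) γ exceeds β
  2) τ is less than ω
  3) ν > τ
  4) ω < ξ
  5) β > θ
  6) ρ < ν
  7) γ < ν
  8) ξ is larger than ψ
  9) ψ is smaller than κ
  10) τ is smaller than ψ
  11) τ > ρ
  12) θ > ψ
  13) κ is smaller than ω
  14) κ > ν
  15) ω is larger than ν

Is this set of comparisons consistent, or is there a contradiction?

Every relation is compatible with ρ < τ < ψ < θ < β < γ < ν < κ < ω < ξ; the set is consistent.

consistent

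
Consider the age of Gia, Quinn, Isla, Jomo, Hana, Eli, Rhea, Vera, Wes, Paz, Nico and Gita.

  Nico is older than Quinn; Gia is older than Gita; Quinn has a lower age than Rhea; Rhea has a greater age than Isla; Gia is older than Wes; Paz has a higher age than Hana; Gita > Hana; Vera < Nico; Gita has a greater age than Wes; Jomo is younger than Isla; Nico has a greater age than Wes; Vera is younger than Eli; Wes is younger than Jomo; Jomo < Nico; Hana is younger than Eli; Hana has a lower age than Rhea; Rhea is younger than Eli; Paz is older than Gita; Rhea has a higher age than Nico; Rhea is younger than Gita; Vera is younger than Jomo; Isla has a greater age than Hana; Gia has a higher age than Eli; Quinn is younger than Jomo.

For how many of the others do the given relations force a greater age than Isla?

5

The elements the relations force above Isla are Rhea, Eli, Gita, Paz, Gia — no chain reaches any other.
That is 5.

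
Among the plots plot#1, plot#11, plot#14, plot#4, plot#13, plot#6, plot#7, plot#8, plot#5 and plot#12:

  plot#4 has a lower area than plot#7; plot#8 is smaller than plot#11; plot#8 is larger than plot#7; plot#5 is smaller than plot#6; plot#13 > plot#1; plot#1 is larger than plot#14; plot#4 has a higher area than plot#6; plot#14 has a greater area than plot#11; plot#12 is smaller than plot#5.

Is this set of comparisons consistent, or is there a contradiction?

consistent

The single ordering plot#12 < plot#5 < plot#6 < plot#4 < plot#7 < plot#8 < plot#11 < plot#14 < plot#1 < plot#13 satisfies every listed relation, so no contradiction arises.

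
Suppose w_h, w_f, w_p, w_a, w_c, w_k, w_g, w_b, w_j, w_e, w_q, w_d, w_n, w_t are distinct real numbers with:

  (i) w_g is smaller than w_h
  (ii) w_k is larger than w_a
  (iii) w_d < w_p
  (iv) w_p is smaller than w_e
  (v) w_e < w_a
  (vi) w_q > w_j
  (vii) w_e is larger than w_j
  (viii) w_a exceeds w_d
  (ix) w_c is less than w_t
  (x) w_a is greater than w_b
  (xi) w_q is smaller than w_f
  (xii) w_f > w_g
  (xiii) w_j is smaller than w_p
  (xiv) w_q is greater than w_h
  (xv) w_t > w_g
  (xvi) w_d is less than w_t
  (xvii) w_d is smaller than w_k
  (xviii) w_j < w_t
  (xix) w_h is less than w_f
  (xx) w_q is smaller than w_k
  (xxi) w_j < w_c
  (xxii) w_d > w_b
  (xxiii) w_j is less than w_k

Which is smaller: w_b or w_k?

w_b

w_b < w_d and w_d < w_p give w_b < w_p.
With w_p < w_e: w_b < w_d < w_p < w_e.
Then w_e < w_a extends the chain to w_a.
With w_a < w_k: w_b < w_d < w_p < w_e < w_a < w_k.
So w_b < w_k; w_b is the smaller of the two.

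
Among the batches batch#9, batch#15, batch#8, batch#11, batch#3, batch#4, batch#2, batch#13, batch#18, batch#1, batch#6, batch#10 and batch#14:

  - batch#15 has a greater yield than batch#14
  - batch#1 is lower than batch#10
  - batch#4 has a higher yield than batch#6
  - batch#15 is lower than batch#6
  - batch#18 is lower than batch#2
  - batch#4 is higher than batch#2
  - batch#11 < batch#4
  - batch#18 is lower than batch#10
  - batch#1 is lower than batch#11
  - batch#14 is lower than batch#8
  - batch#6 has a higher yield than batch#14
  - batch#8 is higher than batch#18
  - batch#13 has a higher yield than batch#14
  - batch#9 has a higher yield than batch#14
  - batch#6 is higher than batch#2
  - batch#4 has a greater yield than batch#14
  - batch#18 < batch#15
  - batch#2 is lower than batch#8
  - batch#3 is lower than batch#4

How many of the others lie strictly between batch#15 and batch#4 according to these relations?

1

The relations place batch#15 below batch#4. An element lies strictly between them when it is forced above batch#15 and also forced below batch#4.
Above batch#15: {batch#6}. Below batch#4: {batch#1, batch#18, batch#14, batch#2, batch#3, batch#6, batch#11}.
Intersection: {batch#6} — 1.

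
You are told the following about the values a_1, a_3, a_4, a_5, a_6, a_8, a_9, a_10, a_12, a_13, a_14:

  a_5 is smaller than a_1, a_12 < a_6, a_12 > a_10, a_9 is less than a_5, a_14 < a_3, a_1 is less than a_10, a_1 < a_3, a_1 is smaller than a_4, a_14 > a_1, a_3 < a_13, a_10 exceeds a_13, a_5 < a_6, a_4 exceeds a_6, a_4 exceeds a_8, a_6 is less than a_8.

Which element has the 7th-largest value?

Chaining the given pairs: a_9 < a_5 < a_1 < a_14 < a_3 < a_13 < a_10 < a_12 < a_6 < a_8 < a_4.
The 7th largest is a_3.

a_3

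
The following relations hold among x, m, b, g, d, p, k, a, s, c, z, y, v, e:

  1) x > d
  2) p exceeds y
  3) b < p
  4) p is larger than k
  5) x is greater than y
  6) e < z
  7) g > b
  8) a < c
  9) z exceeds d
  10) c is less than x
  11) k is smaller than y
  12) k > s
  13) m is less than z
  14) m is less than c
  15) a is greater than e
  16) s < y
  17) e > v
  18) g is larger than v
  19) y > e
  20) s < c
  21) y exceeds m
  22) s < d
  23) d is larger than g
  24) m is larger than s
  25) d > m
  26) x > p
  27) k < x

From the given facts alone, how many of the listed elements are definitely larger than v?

9

From v the given relations immediately reach g, e.
From those, d, a, y, z — 6 in total.
From those, p, c, x — 9 in total.
Nothing else is reachable above v; 9 in all.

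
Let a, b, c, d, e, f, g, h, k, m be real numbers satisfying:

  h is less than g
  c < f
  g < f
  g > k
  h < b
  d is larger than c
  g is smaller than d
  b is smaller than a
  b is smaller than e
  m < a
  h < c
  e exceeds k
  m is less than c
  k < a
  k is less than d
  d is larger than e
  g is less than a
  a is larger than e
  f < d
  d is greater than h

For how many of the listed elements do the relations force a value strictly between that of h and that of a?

Chaining upward from h reaches: b, c, e, g, f, d.
Chaining downward from a reaches: k, m, b, e, g.
Strictly between h and a are those in both lists: b, e, g — 3 elements.

3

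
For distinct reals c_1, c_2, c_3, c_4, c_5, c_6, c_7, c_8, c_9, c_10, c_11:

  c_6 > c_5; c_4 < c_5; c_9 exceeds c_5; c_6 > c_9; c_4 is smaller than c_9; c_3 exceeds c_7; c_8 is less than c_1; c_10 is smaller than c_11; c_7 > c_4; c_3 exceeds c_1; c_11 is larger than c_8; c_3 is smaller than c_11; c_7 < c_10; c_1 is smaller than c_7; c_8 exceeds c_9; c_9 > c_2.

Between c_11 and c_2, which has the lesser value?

c_2

The relevant relations are c_2 < c_9; c_9 < c_8; c_8 < c_1; c_1 < c_7; c_7 < c_10; c_10 < c_11.
Chaining these gives c_2 < c_9 < c_8 < c_1 < c_7 < c_10 < c_11.
So c_2 < c_11; c_2 is the smaller of the two.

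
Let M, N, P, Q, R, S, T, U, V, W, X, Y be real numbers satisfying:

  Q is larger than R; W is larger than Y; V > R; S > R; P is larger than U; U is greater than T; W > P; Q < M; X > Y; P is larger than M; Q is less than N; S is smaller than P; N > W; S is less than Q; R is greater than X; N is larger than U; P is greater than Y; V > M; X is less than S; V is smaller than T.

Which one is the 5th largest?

The consecutive relations fix a unique order: Y < X < R < S < Q < M < V < T < U < P < W < N.
Counting 5 from the largest end gives T.

T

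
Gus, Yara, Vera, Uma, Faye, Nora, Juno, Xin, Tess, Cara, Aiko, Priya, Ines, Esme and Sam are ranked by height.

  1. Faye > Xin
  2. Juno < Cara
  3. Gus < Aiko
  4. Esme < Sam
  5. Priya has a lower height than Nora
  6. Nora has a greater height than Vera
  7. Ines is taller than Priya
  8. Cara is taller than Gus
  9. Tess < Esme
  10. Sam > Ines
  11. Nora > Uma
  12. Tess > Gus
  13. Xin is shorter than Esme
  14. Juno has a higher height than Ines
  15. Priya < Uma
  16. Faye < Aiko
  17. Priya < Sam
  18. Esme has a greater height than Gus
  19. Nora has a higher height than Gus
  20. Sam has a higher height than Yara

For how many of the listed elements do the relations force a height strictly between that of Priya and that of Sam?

1

Chaining upward from Priya reaches: Ines, Juno, Cara, Uma, Nora.
Chaining downward from Sam reaches: Ines, Xin, Gus, Tess, Esme, Yara.
Strictly between Priya and Sam are those in both lists: Ines — 1 element.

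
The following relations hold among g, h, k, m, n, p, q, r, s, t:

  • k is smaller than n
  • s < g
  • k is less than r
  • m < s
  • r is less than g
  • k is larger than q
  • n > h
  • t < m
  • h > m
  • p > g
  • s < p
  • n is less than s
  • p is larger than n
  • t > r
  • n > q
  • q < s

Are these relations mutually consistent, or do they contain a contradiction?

consistent

Every relation is compatible with q < k < r < t < m < h < n < s < g < p; the set is consistent.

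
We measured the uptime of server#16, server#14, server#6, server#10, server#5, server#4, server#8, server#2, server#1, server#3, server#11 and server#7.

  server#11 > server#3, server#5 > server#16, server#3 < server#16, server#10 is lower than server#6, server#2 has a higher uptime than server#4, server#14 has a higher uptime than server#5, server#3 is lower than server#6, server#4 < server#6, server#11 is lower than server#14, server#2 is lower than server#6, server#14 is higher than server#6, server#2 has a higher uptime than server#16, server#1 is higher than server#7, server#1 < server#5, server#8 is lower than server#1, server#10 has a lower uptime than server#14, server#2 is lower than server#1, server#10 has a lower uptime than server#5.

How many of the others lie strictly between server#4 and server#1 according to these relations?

The relations place server#4 below server#1. An element lies strictly between them when it is forced above server#4 and also forced below server#1.
Above server#4: {server#2, server#6, server#5, server#14}. Below server#1: {server#3, server#7, server#16, server#2, server#8}.
Intersection: {server#2} — 1.

1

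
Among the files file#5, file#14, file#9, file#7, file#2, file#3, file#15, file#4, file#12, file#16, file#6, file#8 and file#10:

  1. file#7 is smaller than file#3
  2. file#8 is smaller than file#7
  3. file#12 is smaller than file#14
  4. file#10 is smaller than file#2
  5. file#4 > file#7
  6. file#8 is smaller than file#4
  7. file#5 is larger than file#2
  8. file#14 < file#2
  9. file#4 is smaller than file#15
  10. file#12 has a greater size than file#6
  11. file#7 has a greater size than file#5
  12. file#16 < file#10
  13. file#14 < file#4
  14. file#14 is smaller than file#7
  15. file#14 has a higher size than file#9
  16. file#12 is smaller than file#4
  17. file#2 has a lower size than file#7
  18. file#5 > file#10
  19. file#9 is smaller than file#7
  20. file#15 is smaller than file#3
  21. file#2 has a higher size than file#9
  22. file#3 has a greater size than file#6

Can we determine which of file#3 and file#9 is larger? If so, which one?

file#9 < file#14 and file#14 < file#2 give file#9 < file#2.
With file#2 < file#5: file#9 < file#14 < file#2 < file#5.
Then file#5 < file#7 extends the chain to file#7.
With file#7 < file#4: file#9 < file#14 < file#2 < file#5 < file#7 < file#4.
With file#4 < file#15: file#9 < file#14 < file#2 < file#5 < file#7 < file#4 < file#15.
With file#15 < file#3: file#9 < file#14 < file#2 < file#5 < file#7 < file#4 < file#15 < file#3.
So file#3 is larger.

file#3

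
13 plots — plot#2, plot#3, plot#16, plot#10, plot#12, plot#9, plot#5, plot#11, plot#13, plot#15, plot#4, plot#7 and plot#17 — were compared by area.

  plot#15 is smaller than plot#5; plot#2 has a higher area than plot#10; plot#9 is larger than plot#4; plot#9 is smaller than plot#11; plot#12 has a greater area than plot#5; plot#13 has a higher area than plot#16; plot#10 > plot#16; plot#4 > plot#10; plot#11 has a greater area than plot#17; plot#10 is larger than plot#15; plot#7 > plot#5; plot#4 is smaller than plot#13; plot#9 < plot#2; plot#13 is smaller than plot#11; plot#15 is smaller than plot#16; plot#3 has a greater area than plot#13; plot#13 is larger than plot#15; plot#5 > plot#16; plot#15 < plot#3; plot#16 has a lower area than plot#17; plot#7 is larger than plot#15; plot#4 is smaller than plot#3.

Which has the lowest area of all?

plot#16 is not least since plot#15 < plot#16; plot#10 is not least since plot#15 < plot#10; plot#4 is not least since plot#10 < plot#4; plot#13 is not least since plot#4 < plot#13; plot#9 is not least since plot#4 < plot#9; plot#5 is not least since plot#16 < plot#5; plot#17 is not least since plot#16 < plot#17; plot#2 is not least since plot#10 < plot#2; plot#3 is not least since plot#13 < plot#3; plot#12 is not least since plot#5 < plot#12; plot#7 is not least since plot#15 < plot#7; plot#11 is not least since plot#13 < plot#11.
Only plot#15 has nothing below it, so plot#15 is the lowest area.

plot#15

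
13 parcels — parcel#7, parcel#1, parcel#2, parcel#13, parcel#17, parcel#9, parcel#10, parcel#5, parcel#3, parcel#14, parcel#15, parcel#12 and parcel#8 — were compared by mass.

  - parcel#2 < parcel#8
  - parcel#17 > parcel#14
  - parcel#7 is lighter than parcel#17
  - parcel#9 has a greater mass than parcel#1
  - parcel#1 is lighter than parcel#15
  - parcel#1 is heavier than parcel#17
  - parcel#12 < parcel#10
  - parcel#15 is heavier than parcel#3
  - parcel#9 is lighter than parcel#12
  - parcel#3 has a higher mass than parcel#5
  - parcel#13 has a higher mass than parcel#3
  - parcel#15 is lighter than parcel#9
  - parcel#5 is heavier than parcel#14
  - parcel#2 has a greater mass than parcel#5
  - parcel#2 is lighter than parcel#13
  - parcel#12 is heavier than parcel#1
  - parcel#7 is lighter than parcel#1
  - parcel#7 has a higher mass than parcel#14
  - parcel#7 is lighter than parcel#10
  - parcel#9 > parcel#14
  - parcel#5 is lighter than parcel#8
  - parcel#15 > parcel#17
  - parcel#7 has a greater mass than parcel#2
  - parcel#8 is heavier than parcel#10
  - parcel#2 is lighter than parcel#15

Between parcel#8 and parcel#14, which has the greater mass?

parcel#8

parcel#14 < parcel#5 and parcel#5 < parcel#2 give parcel#14 < parcel#2.
With parcel#2 < parcel#7: parcel#14 < parcel#5 < parcel#2 < parcel#7.
Then parcel#7 < parcel#17 extends the chain to parcel#17.
Then parcel#17 < parcel#1 extends the chain to parcel#1.
Then parcel#1 < parcel#9 extends the chain to parcel#9.
With parcel#9 < parcel#12: parcel#14 < parcel#5 < parcel#2 < parcel#7 < parcel#17 < parcel#1 < parcel#9 < parcel#12.
With parcel#12 < parcel#10: parcel#14 < parcel#5 < parcel#2 < parcel#7 < parcel#17 < parcel#1 < parcel#9 < parcel#12 < parcel#10.
With parcel#10 < parcel#8: parcel#14 < parcel#5 < parcel#2 < parcel#7 < parcel#17 < parcel#1 < parcel#9 < parcel#12 < parcel#10 < parcel#8.
So parcel#14 < parcel#8; parcel#8 is the heavier of the two.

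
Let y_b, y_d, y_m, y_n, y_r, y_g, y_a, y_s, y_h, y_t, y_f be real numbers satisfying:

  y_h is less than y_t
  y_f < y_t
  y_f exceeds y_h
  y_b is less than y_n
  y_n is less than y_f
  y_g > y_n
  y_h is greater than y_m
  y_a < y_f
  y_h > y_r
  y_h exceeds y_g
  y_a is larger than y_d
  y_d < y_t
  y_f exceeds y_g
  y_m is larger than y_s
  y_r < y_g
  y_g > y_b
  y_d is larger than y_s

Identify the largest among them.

y_s is not greatest since y_s < y_m; y_d is not greatest since y_d < y_t; y_b is not greatest since y_b < y_n; y_n is not greatest since y_n < y_f; y_r is not greatest since y_r < y_g; y_g is not greatest since y_g < y_h; y_a is not greatest since y_a < y_f; y_m is not greatest since y_m < y_h; y_h is not greatest since y_h < y_t; y_f is not greatest since y_f < y_t.
Only y_t has nothing above it, so y_t is the largest.

y_t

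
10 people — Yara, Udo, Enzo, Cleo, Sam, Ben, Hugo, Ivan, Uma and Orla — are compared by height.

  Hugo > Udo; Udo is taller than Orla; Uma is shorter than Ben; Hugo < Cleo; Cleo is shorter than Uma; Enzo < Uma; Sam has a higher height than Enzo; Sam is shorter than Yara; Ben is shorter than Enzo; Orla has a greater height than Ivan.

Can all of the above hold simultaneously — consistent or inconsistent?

inconsistent

We have Enzo < Uma stated directly, yet also Uma < Ben < Enzo by chaining the others — so Uma < Enzo. Contradiction.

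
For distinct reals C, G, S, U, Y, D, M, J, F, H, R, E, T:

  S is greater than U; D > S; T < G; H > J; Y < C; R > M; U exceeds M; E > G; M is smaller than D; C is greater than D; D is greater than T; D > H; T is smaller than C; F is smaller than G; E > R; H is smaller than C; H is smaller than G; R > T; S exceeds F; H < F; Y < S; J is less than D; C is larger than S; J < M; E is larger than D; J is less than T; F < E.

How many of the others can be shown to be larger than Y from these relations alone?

4

Directly above Y: S, C.
One step further: D (3 so far).
One step further: E (4 so far).
Nothing else is reachable above Y; 4 in all.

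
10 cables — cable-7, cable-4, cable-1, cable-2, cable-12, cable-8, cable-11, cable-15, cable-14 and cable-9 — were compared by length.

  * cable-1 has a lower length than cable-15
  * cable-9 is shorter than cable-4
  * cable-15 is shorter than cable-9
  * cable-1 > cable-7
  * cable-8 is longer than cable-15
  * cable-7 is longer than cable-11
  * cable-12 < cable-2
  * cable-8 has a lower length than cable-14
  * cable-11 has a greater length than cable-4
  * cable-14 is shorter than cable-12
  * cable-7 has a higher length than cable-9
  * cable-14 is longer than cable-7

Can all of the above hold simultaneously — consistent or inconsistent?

We have cable-15 < cable-9 stated directly, yet also cable-9 < cable-4 < cable-11 < cable-7 < cable-1 < cable-15 by chaining the others — so cable-9 < cable-15. Contradiction.

inconsistent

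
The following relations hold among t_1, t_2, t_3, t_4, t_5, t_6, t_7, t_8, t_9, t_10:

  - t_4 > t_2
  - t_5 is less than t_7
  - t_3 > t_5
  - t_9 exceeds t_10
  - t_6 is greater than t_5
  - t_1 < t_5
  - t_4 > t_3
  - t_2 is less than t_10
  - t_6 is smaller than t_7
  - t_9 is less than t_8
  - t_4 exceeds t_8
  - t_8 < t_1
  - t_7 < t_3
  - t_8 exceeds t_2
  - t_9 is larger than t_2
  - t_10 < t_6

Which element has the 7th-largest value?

t_8

Piecing the relations together gives one ordering: t_2 < t_10 < t_9 < t_8 < t_1 < t_5 < t_6 < t_7 < t_3 < t_4.
Counting 7 from the largest end gives t_8.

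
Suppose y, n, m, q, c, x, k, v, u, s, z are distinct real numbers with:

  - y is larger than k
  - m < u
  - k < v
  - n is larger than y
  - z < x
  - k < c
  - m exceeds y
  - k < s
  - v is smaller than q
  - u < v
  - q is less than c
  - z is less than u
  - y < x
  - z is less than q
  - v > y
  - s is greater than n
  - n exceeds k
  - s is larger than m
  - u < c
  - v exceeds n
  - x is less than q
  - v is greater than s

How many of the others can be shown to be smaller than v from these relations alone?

The elements the relations force below v are k, y, z, m, n, u, s — no chain reaches any other.
That is 7.

7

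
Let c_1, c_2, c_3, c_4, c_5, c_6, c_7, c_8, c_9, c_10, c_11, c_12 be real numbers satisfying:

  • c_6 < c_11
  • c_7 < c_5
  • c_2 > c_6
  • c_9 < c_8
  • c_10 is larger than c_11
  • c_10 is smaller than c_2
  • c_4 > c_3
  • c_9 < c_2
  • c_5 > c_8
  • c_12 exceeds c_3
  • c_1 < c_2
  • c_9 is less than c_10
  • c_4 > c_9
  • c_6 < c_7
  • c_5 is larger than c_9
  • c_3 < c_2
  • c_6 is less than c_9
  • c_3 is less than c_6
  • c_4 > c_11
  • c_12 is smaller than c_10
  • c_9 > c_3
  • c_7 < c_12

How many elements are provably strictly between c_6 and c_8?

Chaining upward from c_6 reaches: c_9, c_7, c_12, c_5, c_11, c_10, c_2, c_4.
Chaining downward from c_8 reaches: c_3, c_9.
Strictly between c_6 and c_8 are those in both lists: c_9 — 1 element.

1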